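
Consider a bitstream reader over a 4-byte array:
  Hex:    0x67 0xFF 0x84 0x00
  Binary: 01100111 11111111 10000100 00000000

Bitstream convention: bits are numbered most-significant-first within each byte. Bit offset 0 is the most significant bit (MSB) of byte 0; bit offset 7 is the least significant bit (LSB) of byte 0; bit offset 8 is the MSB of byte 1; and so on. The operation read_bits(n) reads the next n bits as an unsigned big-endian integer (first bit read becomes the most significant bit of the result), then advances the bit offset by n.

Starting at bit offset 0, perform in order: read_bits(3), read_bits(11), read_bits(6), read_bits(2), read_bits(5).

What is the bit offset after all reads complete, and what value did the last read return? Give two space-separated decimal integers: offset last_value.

Answer: 27 0

Derivation:
Read 1: bits[0:3] width=3 -> value=3 (bin 011); offset now 3 = byte 0 bit 3; 29 bits remain
Read 2: bits[3:14] width=11 -> value=511 (bin 00111111111); offset now 14 = byte 1 bit 6; 18 bits remain
Read 3: bits[14:20] width=6 -> value=56 (bin 111000); offset now 20 = byte 2 bit 4; 12 bits remain
Read 4: bits[20:22] width=2 -> value=1 (bin 01); offset now 22 = byte 2 bit 6; 10 bits remain
Read 5: bits[22:27] width=5 -> value=0 (bin 00000); offset now 27 = byte 3 bit 3; 5 bits remain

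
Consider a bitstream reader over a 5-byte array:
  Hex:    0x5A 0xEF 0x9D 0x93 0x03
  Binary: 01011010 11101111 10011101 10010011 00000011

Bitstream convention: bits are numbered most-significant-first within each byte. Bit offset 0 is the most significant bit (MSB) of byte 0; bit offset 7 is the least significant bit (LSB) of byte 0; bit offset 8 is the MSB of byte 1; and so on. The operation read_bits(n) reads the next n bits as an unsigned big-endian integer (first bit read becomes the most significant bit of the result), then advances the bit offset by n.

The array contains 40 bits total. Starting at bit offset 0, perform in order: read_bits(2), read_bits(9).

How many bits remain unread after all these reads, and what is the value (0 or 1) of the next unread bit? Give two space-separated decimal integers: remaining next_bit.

Read 1: bits[0:2] width=2 -> value=1 (bin 01); offset now 2 = byte 0 bit 2; 38 bits remain
Read 2: bits[2:11] width=9 -> value=215 (bin 011010111); offset now 11 = byte 1 bit 3; 29 bits remain

Answer: 29 0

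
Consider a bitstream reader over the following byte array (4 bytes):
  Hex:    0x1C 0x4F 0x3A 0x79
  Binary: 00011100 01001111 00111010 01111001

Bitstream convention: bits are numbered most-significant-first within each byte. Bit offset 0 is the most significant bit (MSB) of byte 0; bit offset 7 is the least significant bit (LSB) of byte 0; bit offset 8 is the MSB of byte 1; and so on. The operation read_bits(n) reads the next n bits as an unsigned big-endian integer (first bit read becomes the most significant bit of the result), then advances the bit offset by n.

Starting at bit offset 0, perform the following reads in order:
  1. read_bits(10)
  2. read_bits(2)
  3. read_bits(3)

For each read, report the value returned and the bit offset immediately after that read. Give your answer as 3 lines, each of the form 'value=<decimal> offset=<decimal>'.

Read 1: bits[0:10] width=10 -> value=113 (bin 0001110001); offset now 10 = byte 1 bit 2; 22 bits remain
Read 2: bits[10:12] width=2 -> value=0 (bin 00); offset now 12 = byte 1 bit 4; 20 bits remain
Read 3: bits[12:15] width=3 -> value=7 (bin 111); offset now 15 = byte 1 bit 7; 17 bits remain

Answer: value=113 offset=10
value=0 offset=12
value=7 offset=15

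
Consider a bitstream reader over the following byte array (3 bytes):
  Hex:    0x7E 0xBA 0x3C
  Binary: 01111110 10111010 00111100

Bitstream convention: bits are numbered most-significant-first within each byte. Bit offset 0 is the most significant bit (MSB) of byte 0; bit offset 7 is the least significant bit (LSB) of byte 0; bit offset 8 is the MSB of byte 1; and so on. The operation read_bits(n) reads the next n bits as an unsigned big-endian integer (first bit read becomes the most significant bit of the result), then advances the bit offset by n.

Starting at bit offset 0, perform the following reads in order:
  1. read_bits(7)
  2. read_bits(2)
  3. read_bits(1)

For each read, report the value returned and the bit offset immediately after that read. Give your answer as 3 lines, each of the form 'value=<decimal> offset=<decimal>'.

Answer: value=63 offset=7
value=1 offset=9
value=0 offset=10

Derivation:
Read 1: bits[0:7] width=7 -> value=63 (bin 0111111); offset now 7 = byte 0 bit 7; 17 bits remain
Read 2: bits[7:9] width=2 -> value=1 (bin 01); offset now 9 = byte 1 bit 1; 15 bits remain
Read 3: bits[9:10] width=1 -> value=0 (bin 0); offset now 10 = byte 1 bit 2; 14 bits remain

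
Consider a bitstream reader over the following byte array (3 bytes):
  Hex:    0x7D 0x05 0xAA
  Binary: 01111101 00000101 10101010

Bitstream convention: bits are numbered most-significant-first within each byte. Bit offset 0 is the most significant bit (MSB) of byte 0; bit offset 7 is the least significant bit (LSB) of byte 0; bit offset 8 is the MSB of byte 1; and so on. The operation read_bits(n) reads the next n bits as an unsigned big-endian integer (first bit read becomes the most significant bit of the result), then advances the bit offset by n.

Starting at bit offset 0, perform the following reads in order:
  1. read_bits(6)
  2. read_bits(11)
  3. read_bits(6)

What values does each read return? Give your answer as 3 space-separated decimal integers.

Answer: 31 523 21

Derivation:
Read 1: bits[0:6] width=6 -> value=31 (bin 011111); offset now 6 = byte 0 bit 6; 18 bits remain
Read 2: bits[6:17] width=11 -> value=523 (bin 01000001011); offset now 17 = byte 2 bit 1; 7 bits remain
Read 3: bits[17:23] width=6 -> value=21 (bin 010101); offset now 23 = byte 2 bit 7; 1 bits remain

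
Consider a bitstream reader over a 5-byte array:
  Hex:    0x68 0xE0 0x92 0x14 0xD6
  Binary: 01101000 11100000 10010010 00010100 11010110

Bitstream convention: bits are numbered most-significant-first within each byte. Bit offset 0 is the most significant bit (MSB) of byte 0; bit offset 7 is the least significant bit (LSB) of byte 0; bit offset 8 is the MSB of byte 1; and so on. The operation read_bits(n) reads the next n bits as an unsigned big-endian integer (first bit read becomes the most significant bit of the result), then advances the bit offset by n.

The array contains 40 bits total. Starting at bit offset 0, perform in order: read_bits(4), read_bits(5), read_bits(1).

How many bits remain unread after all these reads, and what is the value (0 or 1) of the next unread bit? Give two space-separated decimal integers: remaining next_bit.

Answer: 30 1

Derivation:
Read 1: bits[0:4] width=4 -> value=6 (bin 0110); offset now 4 = byte 0 bit 4; 36 bits remain
Read 2: bits[4:9] width=5 -> value=17 (bin 10001); offset now 9 = byte 1 bit 1; 31 bits remain
Read 3: bits[9:10] width=1 -> value=1 (bin 1); offset now 10 = byte 1 bit 2; 30 bits remain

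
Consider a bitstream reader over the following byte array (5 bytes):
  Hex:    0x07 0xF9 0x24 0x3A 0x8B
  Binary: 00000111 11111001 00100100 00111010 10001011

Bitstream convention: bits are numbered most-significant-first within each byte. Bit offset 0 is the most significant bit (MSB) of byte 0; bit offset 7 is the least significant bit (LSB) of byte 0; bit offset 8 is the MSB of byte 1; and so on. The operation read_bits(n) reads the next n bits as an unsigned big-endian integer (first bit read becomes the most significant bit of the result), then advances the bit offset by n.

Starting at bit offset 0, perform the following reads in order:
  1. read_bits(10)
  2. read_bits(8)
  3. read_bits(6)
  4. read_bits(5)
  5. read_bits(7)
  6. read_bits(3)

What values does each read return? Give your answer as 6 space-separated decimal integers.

Answer: 31 228 36 7 40 5

Derivation:
Read 1: bits[0:10] width=10 -> value=31 (bin 0000011111); offset now 10 = byte 1 bit 2; 30 bits remain
Read 2: bits[10:18] width=8 -> value=228 (bin 11100100); offset now 18 = byte 2 bit 2; 22 bits remain
Read 3: bits[18:24] width=6 -> value=36 (bin 100100); offset now 24 = byte 3 bit 0; 16 bits remain
Read 4: bits[24:29] width=5 -> value=7 (bin 00111); offset now 29 = byte 3 bit 5; 11 bits remain
Read 5: bits[29:36] width=7 -> value=40 (bin 0101000); offset now 36 = byte 4 bit 4; 4 bits remain
Read 6: bits[36:39] width=3 -> value=5 (bin 101); offset now 39 = byte 4 bit 7; 1 bits remain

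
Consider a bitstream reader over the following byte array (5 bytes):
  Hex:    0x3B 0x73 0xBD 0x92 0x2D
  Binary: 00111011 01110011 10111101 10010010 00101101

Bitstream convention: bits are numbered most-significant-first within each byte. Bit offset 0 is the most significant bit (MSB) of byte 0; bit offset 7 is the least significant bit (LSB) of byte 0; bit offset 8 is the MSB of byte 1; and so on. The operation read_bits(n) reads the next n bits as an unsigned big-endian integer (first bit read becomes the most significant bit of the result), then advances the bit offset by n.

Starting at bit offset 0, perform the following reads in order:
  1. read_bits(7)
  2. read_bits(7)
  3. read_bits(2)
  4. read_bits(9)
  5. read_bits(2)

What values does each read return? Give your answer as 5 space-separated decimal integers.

Read 1: bits[0:7] width=7 -> value=29 (bin 0011101); offset now 7 = byte 0 bit 7; 33 bits remain
Read 2: bits[7:14] width=7 -> value=92 (bin 1011100); offset now 14 = byte 1 bit 6; 26 bits remain
Read 3: bits[14:16] width=2 -> value=3 (bin 11); offset now 16 = byte 2 bit 0; 24 bits remain
Read 4: bits[16:25] width=9 -> value=379 (bin 101111011); offset now 25 = byte 3 bit 1; 15 bits remain
Read 5: bits[25:27] width=2 -> value=0 (bin 00); offset now 27 = byte 3 bit 3; 13 bits remain

Answer: 29 92 3 379 0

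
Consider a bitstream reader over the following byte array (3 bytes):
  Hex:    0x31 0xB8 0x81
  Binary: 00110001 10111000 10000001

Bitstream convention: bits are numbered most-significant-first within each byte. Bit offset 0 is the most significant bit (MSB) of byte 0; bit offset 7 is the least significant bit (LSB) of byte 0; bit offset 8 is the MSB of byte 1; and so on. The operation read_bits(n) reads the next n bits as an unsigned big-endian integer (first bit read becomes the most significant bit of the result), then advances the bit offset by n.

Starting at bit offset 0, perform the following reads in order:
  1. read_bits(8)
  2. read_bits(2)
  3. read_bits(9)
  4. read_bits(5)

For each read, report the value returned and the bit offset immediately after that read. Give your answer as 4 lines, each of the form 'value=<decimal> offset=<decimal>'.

Answer: value=49 offset=8
value=2 offset=10
value=452 offset=19
value=1 offset=24

Derivation:
Read 1: bits[0:8] width=8 -> value=49 (bin 00110001); offset now 8 = byte 1 bit 0; 16 bits remain
Read 2: bits[8:10] width=2 -> value=2 (bin 10); offset now 10 = byte 1 bit 2; 14 bits remain
Read 3: bits[10:19] width=9 -> value=452 (bin 111000100); offset now 19 = byte 2 bit 3; 5 bits remain
Read 4: bits[19:24] width=5 -> value=1 (bin 00001); offset now 24 = byte 3 bit 0; 0 bits remain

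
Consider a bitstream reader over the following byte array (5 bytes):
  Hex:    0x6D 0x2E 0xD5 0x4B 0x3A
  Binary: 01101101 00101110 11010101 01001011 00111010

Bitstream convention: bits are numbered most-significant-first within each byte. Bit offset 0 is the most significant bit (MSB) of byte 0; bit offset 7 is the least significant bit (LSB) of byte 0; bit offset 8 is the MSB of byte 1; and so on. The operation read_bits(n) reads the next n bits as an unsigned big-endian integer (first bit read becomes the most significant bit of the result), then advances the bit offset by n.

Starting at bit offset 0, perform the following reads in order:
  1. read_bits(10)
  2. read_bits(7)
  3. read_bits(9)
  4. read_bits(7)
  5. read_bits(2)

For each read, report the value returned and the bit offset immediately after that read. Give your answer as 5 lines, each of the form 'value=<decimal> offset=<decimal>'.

Read 1: bits[0:10] width=10 -> value=436 (bin 0110110100); offset now 10 = byte 1 bit 2; 30 bits remain
Read 2: bits[10:17] width=7 -> value=93 (bin 1011101); offset now 17 = byte 2 bit 1; 23 bits remain
Read 3: bits[17:26] width=9 -> value=341 (bin 101010101); offset now 26 = byte 3 bit 2; 14 bits remain
Read 4: bits[26:33] width=7 -> value=22 (bin 0010110); offset now 33 = byte 4 bit 1; 7 bits remain
Read 5: bits[33:35] width=2 -> value=1 (bin 01); offset now 35 = byte 4 bit 3; 5 bits remain

Answer: value=436 offset=10
value=93 offset=17
value=341 offset=26
value=22 offset=33
value=1 offset=35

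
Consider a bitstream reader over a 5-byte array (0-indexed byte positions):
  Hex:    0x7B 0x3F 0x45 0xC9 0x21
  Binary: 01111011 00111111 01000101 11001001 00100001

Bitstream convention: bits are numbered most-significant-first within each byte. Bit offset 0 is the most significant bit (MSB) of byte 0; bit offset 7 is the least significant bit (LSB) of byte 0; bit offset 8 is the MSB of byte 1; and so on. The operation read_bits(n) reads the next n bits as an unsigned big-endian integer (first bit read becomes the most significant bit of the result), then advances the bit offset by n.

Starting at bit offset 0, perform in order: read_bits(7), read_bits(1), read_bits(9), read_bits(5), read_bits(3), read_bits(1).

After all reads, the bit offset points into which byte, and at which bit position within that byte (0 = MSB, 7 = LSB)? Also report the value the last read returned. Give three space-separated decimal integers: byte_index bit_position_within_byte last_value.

Answer: 3 2 1

Derivation:
Read 1: bits[0:7] width=7 -> value=61 (bin 0111101); offset now 7 = byte 0 bit 7; 33 bits remain
Read 2: bits[7:8] width=1 -> value=1 (bin 1); offset now 8 = byte 1 bit 0; 32 bits remain
Read 3: bits[8:17] width=9 -> value=126 (bin 001111110); offset now 17 = byte 2 bit 1; 23 bits remain
Read 4: bits[17:22] width=5 -> value=17 (bin 10001); offset now 22 = byte 2 bit 6; 18 bits remain
Read 5: bits[22:25] width=3 -> value=3 (bin 011); offset now 25 = byte 3 bit 1; 15 bits remain
Read 6: bits[25:26] width=1 -> value=1 (bin 1); offset now 26 = byte 3 bit 2; 14 bits remain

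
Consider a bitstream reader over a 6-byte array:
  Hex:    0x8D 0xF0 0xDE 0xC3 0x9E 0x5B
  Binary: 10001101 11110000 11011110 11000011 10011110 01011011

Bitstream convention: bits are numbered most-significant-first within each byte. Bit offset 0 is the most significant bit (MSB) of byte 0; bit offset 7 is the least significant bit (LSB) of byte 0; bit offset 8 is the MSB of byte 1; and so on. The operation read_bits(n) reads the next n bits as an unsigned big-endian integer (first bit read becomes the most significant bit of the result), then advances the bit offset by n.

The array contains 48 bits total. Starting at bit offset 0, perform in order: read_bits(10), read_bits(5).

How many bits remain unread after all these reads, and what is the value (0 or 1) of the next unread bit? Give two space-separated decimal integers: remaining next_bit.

Read 1: bits[0:10] width=10 -> value=567 (bin 1000110111); offset now 10 = byte 1 bit 2; 38 bits remain
Read 2: bits[10:15] width=5 -> value=24 (bin 11000); offset now 15 = byte 1 bit 7; 33 bits remain

Answer: 33 0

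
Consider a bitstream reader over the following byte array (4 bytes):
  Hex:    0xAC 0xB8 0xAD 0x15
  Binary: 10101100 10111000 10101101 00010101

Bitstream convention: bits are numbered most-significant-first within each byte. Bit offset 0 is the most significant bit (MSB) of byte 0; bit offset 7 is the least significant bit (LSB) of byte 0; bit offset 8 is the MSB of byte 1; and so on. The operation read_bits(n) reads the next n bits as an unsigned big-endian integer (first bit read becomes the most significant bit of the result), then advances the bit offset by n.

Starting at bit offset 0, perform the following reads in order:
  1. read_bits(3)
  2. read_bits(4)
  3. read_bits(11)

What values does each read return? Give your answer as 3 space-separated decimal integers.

Read 1: bits[0:3] width=3 -> value=5 (bin 101); offset now 3 = byte 0 bit 3; 29 bits remain
Read 2: bits[3:7] width=4 -> value=6 (bin 0110); offset now 7 = byte 0 bit 7; 25 bits remain
Read 3: bits[7:18] width=11 -> value=738 (bin 01011100010); offset now 18 = byte 2 bit 2; 14 bits remain

Answer: 5 6 738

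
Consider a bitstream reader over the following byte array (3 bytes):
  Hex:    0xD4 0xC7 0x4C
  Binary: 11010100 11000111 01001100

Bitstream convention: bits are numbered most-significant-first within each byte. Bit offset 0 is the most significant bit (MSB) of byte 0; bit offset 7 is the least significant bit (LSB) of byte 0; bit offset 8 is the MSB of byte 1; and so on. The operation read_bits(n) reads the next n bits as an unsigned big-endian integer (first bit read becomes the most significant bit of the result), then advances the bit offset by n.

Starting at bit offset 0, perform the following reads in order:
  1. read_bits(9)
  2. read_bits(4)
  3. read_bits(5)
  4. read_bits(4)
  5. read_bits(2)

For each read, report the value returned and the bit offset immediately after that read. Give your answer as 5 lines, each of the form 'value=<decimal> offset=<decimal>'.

Read 1: bits[0:9] width=9 -> value=425 (bin 110101001); offset now 9 = byte 1 bit 1; 15 bits remain
Read 2: bits[9:13] width=4 -> value=8 (bin 1000); offset now 13 = byte 1 bit 5; 11 bits remain
Read 3: bits[13:18] width=5 -> value=29 (bin 11101); offset now 18 = byte 2 bit 2; 6 bits remain
Read 4: bits[18:22] width=4 -> value=3 (bin 0011); offset now 22 = byte 2 bit 6; 2 bits remain
Read 5: bits[22:24] width=2 -> value=0 (bin 00); offset now 24 = byte 3 bit 0; 0 bits remain

Answer: value=425 offset=9
value=8 offset=13
value=29 offset=18
value=3 offset=22
value=0 offset=24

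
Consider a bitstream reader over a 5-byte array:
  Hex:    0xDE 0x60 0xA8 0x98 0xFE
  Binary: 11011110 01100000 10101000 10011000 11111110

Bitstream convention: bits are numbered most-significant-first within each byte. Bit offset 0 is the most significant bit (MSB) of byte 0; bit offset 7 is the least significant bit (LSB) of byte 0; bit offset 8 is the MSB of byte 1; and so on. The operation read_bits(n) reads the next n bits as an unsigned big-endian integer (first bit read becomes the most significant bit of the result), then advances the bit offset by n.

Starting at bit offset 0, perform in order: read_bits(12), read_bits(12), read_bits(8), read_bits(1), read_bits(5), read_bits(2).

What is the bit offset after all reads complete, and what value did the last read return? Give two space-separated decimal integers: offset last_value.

Read 1: bits[0:12] width=12 -> value=3558 (bin 110111100110); offset now 12 = byte 1 bit 4; 28 bits remain
Read 2: bits[12:24] width=12 -> value=168 (bin 000010101000); offset now 24 = byte 3 bit 0; 16 bits remain
Read 3: bits[24:32] width=8 -> value=152 (bin 10011000); offset now 32 = byte 4 bit 0; 8 bits remain
Read 4: bits[32:33] width=1 -> value=1 (bin 1); offset now 33 = byte 4 bit 1; 7 bits remain
Read 5: bits[33:38] width=5 -> value=31 (bin 11111); offset now 38 = byte 4 bit 6; 2 bits remain
Read 6: bits[38:40] width=2 -> value=2 (bin 10); offset now 40 = byte 5 bit 0; 0 bits remain

Answer: 40 2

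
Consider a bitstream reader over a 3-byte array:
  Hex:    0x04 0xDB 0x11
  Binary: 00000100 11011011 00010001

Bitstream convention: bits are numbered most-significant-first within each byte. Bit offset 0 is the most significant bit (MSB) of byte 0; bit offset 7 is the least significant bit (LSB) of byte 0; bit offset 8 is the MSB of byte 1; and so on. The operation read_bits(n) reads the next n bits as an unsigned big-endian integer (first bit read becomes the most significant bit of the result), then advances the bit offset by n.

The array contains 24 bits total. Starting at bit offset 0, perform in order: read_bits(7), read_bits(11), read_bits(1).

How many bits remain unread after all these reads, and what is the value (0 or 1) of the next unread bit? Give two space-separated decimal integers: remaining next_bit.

Read 1: bits[0:7] width=7 -> value=2 (bin 0000010); offset now 7 = byte 0 bit 7; 17 bits remain
Read 2: bits[7:18] width=11 -> value=876 (bin 01101101100); offset now 18 = byte 2 bit 2; 6 bits remain
Read 3: bits[18:19] width=1 -> value=0 (bin 0); offset now 19 = byte 2 bit 3; 5 bits remain

Answer: 5 1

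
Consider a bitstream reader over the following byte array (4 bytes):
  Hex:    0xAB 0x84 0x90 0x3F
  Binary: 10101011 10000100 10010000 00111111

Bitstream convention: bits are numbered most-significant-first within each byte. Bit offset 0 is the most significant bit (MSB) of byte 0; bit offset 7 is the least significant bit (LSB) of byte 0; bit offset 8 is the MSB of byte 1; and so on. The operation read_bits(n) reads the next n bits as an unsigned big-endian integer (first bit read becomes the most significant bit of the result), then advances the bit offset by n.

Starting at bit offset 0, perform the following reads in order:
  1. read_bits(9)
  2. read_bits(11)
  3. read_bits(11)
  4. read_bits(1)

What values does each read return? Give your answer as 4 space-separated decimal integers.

Answer: 343 73 31 1

Derivation:
Read 1: bits[0:9] width=9 -> value=343 (bin 101010111); offset now 9 = byte 1 bit 1; 23 bits remain
Read 2: bits[9:20] width=11 -> value=73 (bin 00001001001); offset now 20 = byte 2 bit 4; 12 bits remain
Read 3: bits[20:31] width=11 -> value=31 (bin 00000011111); offset now 31 = byte 3 bit 7; 1 bits remain
Read 4: bits[31:32] width=1 -> value=1 (bin 1); offset now 32 = byte 4 bit 0; 0 bits remain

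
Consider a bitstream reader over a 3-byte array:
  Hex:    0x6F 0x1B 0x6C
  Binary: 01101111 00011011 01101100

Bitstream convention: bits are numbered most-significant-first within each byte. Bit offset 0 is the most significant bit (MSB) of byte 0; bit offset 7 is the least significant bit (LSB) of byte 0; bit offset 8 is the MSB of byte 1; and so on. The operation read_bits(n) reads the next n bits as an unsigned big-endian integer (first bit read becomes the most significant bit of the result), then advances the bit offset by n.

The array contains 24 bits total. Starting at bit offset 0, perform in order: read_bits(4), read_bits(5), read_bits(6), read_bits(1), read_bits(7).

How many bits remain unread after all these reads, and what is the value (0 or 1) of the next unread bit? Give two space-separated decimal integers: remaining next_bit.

Answer: 1 0

Derivation:
Read 1: bits[0:4] width=4 -> value=6 (bin 0110); offset now 4 = byte 0 bit 4; 20 bits remain
Read 2: bits[4:9] width=5 -> value=30 (bin 11110); offset now 9 = byte 1 bit 1; 15 bits remain
Read 3: bits[9:15] width=6 -> value=13 (bin 001101); offset now 15 = byte 1 bit 7; 9 bits remain
Read 4: bits[15:16] width=1 -> value=1 (bin 1); offset now 16 = byte 2 bit 0; 8 bits remain
Read 5: bits[16:23] width=7 -> value=54 (bin 0110110); offset now 23 = byte 2 bit 7; 1 bits remain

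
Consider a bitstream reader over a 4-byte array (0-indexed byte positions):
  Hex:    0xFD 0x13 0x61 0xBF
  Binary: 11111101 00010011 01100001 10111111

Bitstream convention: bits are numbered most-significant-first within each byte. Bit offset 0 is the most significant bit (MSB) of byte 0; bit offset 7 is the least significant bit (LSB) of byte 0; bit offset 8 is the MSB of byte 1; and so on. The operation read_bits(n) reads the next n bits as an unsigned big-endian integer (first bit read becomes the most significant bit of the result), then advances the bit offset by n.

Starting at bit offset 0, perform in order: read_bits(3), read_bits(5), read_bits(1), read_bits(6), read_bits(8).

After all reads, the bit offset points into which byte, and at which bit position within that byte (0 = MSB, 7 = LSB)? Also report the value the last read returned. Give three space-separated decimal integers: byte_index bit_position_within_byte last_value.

Answer: 2 7 176

Derivation:
Read 1: bits[0:3] width=3 -> value=7 (bin 111); offset now 3 = byte 0 bit 3; 29 bits remain
Read 2: bits[3:8] width=5 -> value=29 (bin 11101); offset now 8 = byte 1 bit 0; 24 bits remain
Read 3: bits[8:9] width=1 -> value=0 (bin 0); offset now 9 = byte 1 bit 1; 23 bits remain
Read 4: bits[9:15] width=6 -> value=9 (bin 001001); offset now 15 = byte 1 bit 7; 17 bits remain
Read 5: bits[15:23] width=8 -> value=176 (bin 10110000); offset now 23 = byte 2 bit 7; 9 bits remain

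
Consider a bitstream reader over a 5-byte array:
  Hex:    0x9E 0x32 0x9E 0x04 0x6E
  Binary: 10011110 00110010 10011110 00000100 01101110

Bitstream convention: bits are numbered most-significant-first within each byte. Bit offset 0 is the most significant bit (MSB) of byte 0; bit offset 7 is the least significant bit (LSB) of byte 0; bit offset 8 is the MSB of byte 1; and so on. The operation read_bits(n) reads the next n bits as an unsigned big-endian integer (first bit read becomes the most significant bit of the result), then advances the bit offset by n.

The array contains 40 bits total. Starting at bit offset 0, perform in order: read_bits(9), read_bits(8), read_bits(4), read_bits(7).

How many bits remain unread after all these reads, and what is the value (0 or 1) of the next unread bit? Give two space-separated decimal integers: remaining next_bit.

Answer: 12 0

Derivation:
Read 1: bits[0:9] width=9 -> value=316 (bin 100111100); offset now 9 = byte 1 bit 1; 31 bits remain
Read 2: bits[9:17] width=8 -> value=101 (bin 01100101); offset now 17 = byte 2 bit 1; 23 bits remain
Read 3: bits[17:21] width=4 -> value=3 (bin 0011); offset now 21 = byte 2 bit 5; 19 bits remain
Read 4: bits[21:28] width=7 -> value=96 (bin 1100000); offset now 28 = byte 3 bit 4; 12 bits remain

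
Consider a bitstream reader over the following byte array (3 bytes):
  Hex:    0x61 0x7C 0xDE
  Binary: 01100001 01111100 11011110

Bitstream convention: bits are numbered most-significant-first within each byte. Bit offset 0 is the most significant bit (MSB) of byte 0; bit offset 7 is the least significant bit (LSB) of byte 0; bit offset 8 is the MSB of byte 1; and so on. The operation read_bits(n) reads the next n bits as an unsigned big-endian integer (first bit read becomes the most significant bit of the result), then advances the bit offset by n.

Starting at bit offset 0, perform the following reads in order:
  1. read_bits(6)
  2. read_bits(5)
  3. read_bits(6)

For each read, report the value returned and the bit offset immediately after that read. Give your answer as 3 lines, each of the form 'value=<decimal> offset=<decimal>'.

Answer: value=24 offset=6
value=11 offset=11
value=57 offset=17

Derivation:
Read 1: bits[0:6] width=6 -> value=24 (bin 011000); offset now 6 = byte 0 bit 6; 18 bits remain
Read 2: bits[6:11] width=5 -> value=11 (bin 01011); offset now 11 = byte 1 bit 3; 13 bits remain
Read 3: bits[11:17] width=6 -> value=57 (bin 111001); offset now 17 = byte 2 bit 1; 7 bits remain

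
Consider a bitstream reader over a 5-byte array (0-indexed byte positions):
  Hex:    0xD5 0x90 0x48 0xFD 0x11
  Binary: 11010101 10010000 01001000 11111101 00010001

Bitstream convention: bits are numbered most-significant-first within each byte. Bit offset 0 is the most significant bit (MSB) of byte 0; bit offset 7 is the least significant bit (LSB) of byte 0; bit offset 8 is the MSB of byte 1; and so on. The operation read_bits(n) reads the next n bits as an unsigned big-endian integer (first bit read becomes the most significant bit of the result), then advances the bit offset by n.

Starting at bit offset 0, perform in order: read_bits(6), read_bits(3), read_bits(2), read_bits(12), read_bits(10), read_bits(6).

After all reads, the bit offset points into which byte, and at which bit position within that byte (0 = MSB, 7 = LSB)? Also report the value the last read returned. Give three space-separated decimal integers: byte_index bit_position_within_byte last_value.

Answer: 4 7 8

Derivation:
Read 1: bits[0:6] width=6 -> value=53 (bin 110101); offset now 6 = byte 0 bit 6; 34 bits remain
Read 2: bits[6:9] width=3 -> value=3 (bin 011); offset now 9 = byte 1 bit 1; 31 bits remain
Read 3: bits[9:11] width=2 -> value=0 (bin 00); offset now 11 = byte 1 bit 3; 29 bits remain
Read 4: bits[11:23] width=12 -> value=2084 (bin 100000100100); offset now 23 = byte 2 bit 7; 17 bits remain
Read 5: bits[23:33] width=10 -> value=506 (bin 0111111010); offset now 33 = byte 4 bit 1; 7 bits remain
Read 6: bits[33:39] width=6 -> value=8 (bin 001000); offset now 39 = byte 4 bit 7; 1 bits remain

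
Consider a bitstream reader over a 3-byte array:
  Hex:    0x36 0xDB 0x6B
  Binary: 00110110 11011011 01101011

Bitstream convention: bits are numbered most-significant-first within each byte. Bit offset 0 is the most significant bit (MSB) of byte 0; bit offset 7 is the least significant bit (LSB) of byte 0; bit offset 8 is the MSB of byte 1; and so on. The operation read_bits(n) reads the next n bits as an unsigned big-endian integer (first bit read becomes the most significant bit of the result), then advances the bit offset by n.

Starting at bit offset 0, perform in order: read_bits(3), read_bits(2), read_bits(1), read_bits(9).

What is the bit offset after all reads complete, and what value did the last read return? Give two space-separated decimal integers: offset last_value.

Read 1: bits[0:3] width=3 -> value=1 (bin 001); offset now 3 = byte 0 bit 3; 21 bits remain
Read 2: bits[3:5] width=2 -> value=2 (bin 10); offset now 5 = byte 0 bit 5; 19 bits remain
Read 3: bits[5:6] width=1 -> value=1 (bin 1); offset now 6 = byte 0 bit 6; 18 bits remain
Read 4: bits[6:15] width=9 -> value=365 (bin 101101101); offset now 15 = byte 1 bit 7; 9 bits remain

Answer: 15 365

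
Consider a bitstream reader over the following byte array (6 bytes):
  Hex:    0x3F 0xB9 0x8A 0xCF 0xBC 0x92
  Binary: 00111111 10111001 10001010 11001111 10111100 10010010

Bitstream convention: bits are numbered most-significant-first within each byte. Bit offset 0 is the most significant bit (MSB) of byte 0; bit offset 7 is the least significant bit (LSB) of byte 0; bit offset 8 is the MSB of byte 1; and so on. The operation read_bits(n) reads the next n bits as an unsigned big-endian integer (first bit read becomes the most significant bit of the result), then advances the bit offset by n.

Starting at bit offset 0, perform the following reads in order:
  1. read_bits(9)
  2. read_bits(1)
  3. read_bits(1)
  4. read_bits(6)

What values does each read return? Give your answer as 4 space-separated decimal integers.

Answer: 127 0 1 51

Derivation:
Read 1: bits[0:9] width=9 -> value=127 (bin 001111111); offset now 9 = byte 1 bit 1; 39 bits remain
Read 2: bits[9:10] width=1 -> value=0 (bin 0); offset now 10 = byte 1 bit 2; 38 bits remain
Read 3: bits[10:11] width=1 -> value=1 (bin 1); offset now 11 = byte 1 bit 3; 37 bits remain
Read 4: bits[11:17] width=6 -> value=51 (bin 110011); offset now 17 = byte 2 bit 1; 31 bits remain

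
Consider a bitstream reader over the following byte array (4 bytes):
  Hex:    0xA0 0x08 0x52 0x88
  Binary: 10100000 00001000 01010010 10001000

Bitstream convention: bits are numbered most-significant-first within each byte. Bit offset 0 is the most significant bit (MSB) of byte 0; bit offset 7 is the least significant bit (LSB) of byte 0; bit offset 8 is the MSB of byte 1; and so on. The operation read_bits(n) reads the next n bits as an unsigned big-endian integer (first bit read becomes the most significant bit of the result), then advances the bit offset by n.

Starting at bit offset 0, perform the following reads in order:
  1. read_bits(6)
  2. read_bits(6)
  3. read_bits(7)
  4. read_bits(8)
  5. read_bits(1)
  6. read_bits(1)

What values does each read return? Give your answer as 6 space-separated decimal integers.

Answer: 40 0 66 148 0 1

Derivation:
Read 1: bits[0:6] width=6 -> value=40 (bin 101000); offset now 6 = byte 0 bit 6; 26 bits remain
Read 2: bits[6:12] width=6 -> value=0 (bin 000000); offset now 12 = byte 1 bit 4; 20 bits remain
Read 3: bits[12:19] width=7 -> value=66 (bin 1000010); offset now 19 = byte 2 bit 3; 13 bits remain
Read 4: bits[19:27] width=8 -> value=148 (bin 10010100); offset now 27 = byte 3 bit 3; 5 bits remain
Read 5: bits[27:28] width=1 -> value=0 (bin 0); offset now 28 = byte 3 bit 4; 4 bits remain
Read 6: bits[28:29] width=1 -> value=1 (bin 1); offset now 29 = byte 3 bit 5; 3 bits remain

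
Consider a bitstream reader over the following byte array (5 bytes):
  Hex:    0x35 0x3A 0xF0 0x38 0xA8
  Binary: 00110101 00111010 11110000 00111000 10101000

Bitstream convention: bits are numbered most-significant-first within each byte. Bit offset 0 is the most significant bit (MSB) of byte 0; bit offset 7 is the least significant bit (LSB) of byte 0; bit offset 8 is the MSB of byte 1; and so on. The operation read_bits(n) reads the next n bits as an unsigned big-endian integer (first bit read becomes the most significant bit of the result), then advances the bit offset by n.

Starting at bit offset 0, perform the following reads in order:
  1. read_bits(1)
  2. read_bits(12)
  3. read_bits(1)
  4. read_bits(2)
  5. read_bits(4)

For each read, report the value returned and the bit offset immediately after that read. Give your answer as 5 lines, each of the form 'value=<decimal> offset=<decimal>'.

Read 1: bits[0:1] width=1 -> value=0 (bin 0); offset now 1 = byte 0 bit 1; 39 bits remain
Read 2: bits[1:13] width=12 -> value=1703 (bin 011010100111); offset now 13 = byte 1 bit 5; 27 bits remain
Read 3: bits[13:14] width=1 -> value=0 (bin 0); offset now 14 = byte 1 bit 6; 26 bits remain
Read 4: bits[14:16] width=2 -> value=2 (bin 10); offset now 16 = byte 2 bit 0; 24 bits remain
Read 5: bits[16:20] width=4 -> value=15 (bin 1111); offset now 20 = byte 2 bit 4; 20 bits remain

Answer: value=0 offset=1
value=1703 offset=13
value=0 offset=14
value=2 offset=16
value=15 offset=20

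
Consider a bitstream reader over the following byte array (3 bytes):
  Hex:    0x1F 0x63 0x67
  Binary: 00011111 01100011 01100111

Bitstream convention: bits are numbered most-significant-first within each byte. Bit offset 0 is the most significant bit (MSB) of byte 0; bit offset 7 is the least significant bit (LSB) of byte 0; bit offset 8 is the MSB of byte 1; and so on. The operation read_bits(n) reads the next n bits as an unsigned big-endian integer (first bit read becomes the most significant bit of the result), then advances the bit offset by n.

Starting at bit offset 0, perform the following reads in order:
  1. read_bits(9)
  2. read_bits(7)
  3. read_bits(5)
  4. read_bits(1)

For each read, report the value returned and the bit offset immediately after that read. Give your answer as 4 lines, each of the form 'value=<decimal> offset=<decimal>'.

Answer: value=62 offset=9
value=99 offset=16
value=12 offset=21
value=1 offset=22

Derivation:
Read 1: bits[0:9] width=9 -> value=62 (bin 000111110); offset now 9 = byte 1 bit 1; 15 bits remain
Read 2: bits[9:16] width=7 -> value=99 (bin 1100011); offset now 16 = byte 2 bit 0; 8 bits remain
Read 3: bits[16:21] width=5 -> value=12 (bin 01100); offset now 21 = byte 2 bit 5; 3 bits remain
Read 4: bits[21:22] width=1 -> value=1 (bin 1); offset now 22 = byte 2 bit 6; 2 bits remain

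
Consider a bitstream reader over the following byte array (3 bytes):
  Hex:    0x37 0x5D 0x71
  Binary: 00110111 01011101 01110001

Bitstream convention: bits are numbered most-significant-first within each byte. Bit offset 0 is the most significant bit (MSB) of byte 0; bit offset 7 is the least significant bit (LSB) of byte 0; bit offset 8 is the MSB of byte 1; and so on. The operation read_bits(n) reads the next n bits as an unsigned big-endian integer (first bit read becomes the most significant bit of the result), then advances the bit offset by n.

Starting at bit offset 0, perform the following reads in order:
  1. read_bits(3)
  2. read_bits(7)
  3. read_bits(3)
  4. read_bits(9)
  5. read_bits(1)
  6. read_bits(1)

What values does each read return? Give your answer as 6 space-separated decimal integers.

Answer: 1 93 3 348 0 1

Derivation:
Read 1: bits[0:3] width=3 -> value=1 (bin 001); offset now 3 = byte 0 bit 3; 21 bits remain
Read 2: bits[3:10] width=7 -> value=93 (bin 1011101); offset now 10 = byte 1 bit 2; 14 bits remain
Read 3: bits[10:13] width=3 -> value=3 (bin 011); offset now 13 = byte 1 bit 5; 11 bits remain
Read 4: bits[13:22] width=9 -> value=348 (bin 101011100); offset now 22 = byte 2 bit 6; 2 bits remain
Read 5: bits[22:23] width=1 -> value=0 (bin 0); offset now 23 = byte 2 bit 7; 1 bits remain
Read 6: bits[23:24] width=1 -> value=1 (bin 1); offset now 24 = byte 3 bit 0; 0 bits remain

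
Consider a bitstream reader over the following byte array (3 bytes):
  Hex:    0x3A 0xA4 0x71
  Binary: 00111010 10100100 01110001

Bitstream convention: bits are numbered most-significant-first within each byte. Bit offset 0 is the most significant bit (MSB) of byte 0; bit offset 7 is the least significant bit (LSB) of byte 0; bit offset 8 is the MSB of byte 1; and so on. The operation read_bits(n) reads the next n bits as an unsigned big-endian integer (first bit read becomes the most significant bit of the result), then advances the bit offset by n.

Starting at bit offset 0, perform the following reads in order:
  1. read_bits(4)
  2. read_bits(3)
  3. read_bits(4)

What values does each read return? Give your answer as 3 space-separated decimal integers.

Read 1: bits[0:4] width=4 -> value=3 (bin 0011); offset now 4 = byte 0 bit 4; 20 bits remain
Read 2: bits[4:7] width=3 -> value=5 (bin 101); offset now 7 = byte 0 bit 7; 17 bits remain
Read 3: bits[7:11] width=4 -> value=5 (bin 0101); offset now 11 = byte 1 bit 3; 13 bits remain

Answer: 3 5 5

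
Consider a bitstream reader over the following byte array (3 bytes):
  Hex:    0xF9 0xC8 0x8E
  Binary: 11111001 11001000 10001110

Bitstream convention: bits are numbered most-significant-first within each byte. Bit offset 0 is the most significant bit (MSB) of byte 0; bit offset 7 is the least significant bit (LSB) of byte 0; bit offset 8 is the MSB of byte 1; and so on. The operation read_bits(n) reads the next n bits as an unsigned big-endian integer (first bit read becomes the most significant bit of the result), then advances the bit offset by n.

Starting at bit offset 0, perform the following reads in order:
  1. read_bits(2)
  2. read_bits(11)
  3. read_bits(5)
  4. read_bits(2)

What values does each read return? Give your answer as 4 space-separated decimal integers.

Answer: 3 1849 2 0

Derivation:
Read 1: bits[0:2] width=2 -> value=3 (bin 11); offset now 2 = byte 0 bit 2; 22 bits remain
Read 2: bits[2:13] width=11 -> value=1849 (bin 11100111001); offset now 13 = byte 1 bit 5; 11 bits remain
Read 3: bits[13:18] width=5 -> value=2 (bin 00010); offset now 18 = byte 2 bit 2; 6 bits remain
Read 4: bits[18:20] width=2 -> value=0 (bin 00); offset now 20 = byte 2 bit 4; 4 bits remain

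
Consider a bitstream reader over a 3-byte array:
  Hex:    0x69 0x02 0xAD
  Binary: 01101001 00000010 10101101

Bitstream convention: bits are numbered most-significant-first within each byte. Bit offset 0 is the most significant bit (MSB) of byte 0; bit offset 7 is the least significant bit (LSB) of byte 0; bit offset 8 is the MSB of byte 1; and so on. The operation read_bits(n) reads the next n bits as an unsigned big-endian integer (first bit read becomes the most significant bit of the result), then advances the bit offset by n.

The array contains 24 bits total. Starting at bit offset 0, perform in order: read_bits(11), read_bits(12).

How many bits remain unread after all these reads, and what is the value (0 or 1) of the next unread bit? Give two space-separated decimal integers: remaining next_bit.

Read 1: bits[0:11] width=11 -> value=840 (bin 01101001000); offset now 11 = byte 1 bit 3; 13 bits remain
Read 2: bits[11:23] width=12 -> value=342 (bin 000101010110); offset now 23 = byte 2 bit 7; 1 bits remain

Answer: 1 1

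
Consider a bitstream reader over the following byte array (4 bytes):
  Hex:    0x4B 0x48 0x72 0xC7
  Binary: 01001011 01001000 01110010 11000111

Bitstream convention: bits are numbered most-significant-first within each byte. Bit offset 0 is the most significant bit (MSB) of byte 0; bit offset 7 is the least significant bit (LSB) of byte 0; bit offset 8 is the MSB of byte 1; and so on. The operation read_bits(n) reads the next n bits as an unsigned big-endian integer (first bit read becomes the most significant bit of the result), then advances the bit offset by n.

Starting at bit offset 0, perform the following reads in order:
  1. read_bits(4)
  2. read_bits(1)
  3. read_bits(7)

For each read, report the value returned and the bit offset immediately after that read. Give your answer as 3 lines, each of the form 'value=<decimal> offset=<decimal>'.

Answer: value=4 offset=4
value=1 offset=5
value=52 offset=12

Derivation:
Read 1: bits[0:4] width=4 -> value=4 (bin 0100); offset now 4 = byte 0 bit 4; 28 bits remain
Read 2: bits[4:5] width=1 -> value=1 (bin 1); offset now 5 = byte 0 bit 5; 27 bits remain
Read 3: bits[5:12] width=7 -> value=52 (bin 0110100); offset now 12 = byte 1 bit 4; 20 bits remain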